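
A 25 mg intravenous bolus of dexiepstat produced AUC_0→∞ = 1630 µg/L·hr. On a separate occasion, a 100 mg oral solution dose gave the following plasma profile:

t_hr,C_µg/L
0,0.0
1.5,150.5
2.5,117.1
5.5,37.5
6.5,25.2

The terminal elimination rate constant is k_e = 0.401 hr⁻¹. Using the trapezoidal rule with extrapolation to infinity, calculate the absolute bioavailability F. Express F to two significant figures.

Trapezoidal AUC_0→6.5 (oral solution):
  [0→1.5]: (0.0+150.5)/2 × 1.5 = 112.875
  [1.5→2.5]: (150.5+117.1)/2 × 1 = 133.8
  [2.5→5.5]: (117.1+37.5)/2 × 3 = 231.9
  [5.5→6.5]: (37.5+25.2)/2 × 1 = 31.35
  Sum = 509.925 µg/L·hr
Tail: C_last/k_e = 25.2/0.401 = 62.843
AUC_0→∞ (oral solution) = 509.925 + 62.843 = 572.768 µg/L·hr
F = (AUC_ev/D_ev)/(AUC_iv/D_iv) = (572.768/100)/(1630/25) = 5.72768/65.2 = 0.0878

F = 0.088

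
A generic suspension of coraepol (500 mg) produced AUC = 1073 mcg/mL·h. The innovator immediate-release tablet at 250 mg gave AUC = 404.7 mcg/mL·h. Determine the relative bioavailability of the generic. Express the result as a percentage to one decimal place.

F_rel = 132.6%

F_rel = (AUC_test/D_test) / (AUC_ref/D_ref)
      = (1073/500) / (404.7/250)
      = 2.146 / 1.6188 = 1.3257 = 132.57%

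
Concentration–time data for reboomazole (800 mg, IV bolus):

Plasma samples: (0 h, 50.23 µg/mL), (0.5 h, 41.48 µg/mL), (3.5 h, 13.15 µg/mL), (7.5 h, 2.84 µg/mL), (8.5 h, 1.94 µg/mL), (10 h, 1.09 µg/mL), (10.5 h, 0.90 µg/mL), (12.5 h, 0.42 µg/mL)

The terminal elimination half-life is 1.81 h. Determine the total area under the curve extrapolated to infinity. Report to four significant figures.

Trapezoidal AUC_0→12.5:
  [0→0.5]: (50.23+41.48)/2 × 0.5 = 22.9275
  [0.5→3.5]: (41.48+13.15)/2 × 3 = 81.945
  [3.5→7.5]: (13.15+2.84)/2 × 4 = 31.98
  [7.5→8.5]: (2.84+1.94)/2 × 1 = 2.39
  [8.5→10]: (1.94+1.09)/2 × 1.5 = 2.2725
  [10→10.5]: (1.09+0.90)/2 × 0.5 = 0.4975
  [10.5→12.5]: (0.90+0.42)/2 × 2 = 1.32
  Sum = 143.3325 µg/mL·h
k_e = ln2 / t½ = 0.693147 / 1.81 = 0.3830 h^-1
Extrapolated tail: C_last / k_e = 0.42 / 0.383 = 1.097
AUC_0→∞ = 143.3325 + 1.097 = 144.4295 µg/mL·h

AUC = 144.4 µg/mL·h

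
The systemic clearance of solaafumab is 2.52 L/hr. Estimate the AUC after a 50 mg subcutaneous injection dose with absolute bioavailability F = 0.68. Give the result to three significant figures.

AUC = 13.5 mg/L·hr

AUC_0→∞ = F × Dose / CL
        = 0.68 × 50 / 2.52 = 13.4921 mg/L·hr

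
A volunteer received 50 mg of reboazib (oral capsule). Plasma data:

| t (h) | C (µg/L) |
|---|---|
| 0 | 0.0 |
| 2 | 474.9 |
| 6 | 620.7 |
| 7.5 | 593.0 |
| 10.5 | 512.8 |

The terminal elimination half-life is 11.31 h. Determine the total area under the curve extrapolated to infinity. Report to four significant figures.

Trapezoidal AUC_0→10.5:
  [0→2]: (0.0+474.9)/2 × 2 = 474.9
  [2→6]: (474.9+620.7)/2 × 4 = 2191.2
  [6→7.5]: (620.7+593.0)/2 × 1.5 = 910.275
  [7.5→10.5]: (593.0+512.8)/2 × 3 = 1658.7
  Sum = 5235.075 µg/L·h
k_e = ln2 / t½ = 0.693147 / 11.31 = 0.0613 h^-1
Extrapolated tail: C_last / k_e = 512.8 / 0.0613 = 8365.416
AUC_0→∞ = 5235.075 + 8365.416 = 13600.491 µg/L·h

AUC = 13600 µg/L·h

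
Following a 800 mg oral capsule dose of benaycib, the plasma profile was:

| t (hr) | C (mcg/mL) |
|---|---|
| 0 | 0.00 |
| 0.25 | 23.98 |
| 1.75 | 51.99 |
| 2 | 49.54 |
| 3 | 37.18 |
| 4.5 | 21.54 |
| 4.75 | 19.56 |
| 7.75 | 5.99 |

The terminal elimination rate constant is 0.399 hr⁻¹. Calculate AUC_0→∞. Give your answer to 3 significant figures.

Trapezoidal AUC_0→7.75:
  [0→0.25]: (0.00+23.98)/2 × 0.25 = 2.9975
  [0.25→1.75]: (23.98+51.99)/2 × 1.5 = 56.9775
  [1.75→2]: (51.99+49.54)/2 × 0.25 = 12.69125
  [2→3]: (49.54+37.18)/2 × 1 = 43.36
  [3→4.5]: (37.18+21.54)/2 × 1.5 = 44.04
  [4.5→4.75]: (21.54+19.56)/2 × 0.25 = 5.1375
  [4.75→7.75]: (19.56+5.99)/2 × 3 = 38.325
  Sum = 203.52875 mcg/mL·hr
Extrapolated tail: C_last / k_e = 5.99 / 0.399 = 15.013
AUC_0→∞ = 203.52875 + 15.013 = 218.54175 mcg/mL·hr

AUC = 219 mcg/mL·hr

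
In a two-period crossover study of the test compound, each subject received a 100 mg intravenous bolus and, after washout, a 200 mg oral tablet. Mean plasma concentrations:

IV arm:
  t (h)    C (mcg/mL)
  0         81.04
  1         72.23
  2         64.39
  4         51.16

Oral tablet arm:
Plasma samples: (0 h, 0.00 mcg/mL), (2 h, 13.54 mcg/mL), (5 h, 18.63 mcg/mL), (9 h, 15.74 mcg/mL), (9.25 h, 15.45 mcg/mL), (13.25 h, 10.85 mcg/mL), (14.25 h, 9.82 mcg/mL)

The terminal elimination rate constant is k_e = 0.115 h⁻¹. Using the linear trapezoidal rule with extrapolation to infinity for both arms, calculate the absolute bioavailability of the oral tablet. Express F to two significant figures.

F = 0.20

Trapezoidal AUC_0→4 (IV):
  [0→1]: (81.04+72.23)/2 × 1 = 76.635
  [1→2]: (72.23+64.39)/2 × 1 = 68.31
  [2→4]: (64.39+51.16)/2 × 2 = 115.55
  Sum = 260.495 mcg/mL·h
IV tail: 51.16/0.115 = 444.870; AUC_iv,0→∞ = 260.495 + 444.870 = 705.365 mcg/mL·h
Trapezoidal AUC_0→14.25 (oral tablet):
  [0→2]: (0.00+13.54)/2 × 2 = 13.54
  [2→5]: (13.54+18.63)/2 × 3 = 48.255
  [5→9]: (18.63+15.74)/2 × 4 = 68.74
  [9→9.25]: (15.74+15.45)/2 × 0.25 = 3.89875
  [9.25→13.25]: (15.45+10.85)/2 × 4 = 52.6
  [13.25→14.25]: (10.85+9.82)/2 × 1 = 10.335
  Sum = 197.36875 mcg/mL·h
oral tablet tail: 9.82/0.115 = 85.391; AUC_ev,0→∞ = 197.36875 + 85.391 = 282.75975 mcg/mL·h
F = (AUC_ev/D_ev)/(AUC_iv/D_iv) = (282.75975/200)/(705.365/100) = 1.4138/7.05365 = 0.2004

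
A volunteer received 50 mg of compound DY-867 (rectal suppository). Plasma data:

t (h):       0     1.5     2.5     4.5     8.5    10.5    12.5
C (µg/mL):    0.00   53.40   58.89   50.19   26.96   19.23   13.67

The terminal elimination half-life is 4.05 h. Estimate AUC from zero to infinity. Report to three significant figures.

AUC = 519 µg/mL·h

Trapezoidal AUC_0→12.5:
  [0→1.5]: (0.00+53.40)/2 × 1.5 = 40.05
  [1.5→2.5]: (53.40+58.89)/2 × 1 = 56.145
  [2.5→4.5]: (58.89+50.19)/2 × 2 = 109.08
  [4.5→8.5]: (50.19+26.96)/2 × 4 = 154.3
  [8.5→10.5]: (26.96+19.23)/2 × 2 = 46.19
  [10.5→12.5]: (19.23+13.67)/2 × 2 = 32.9
  Sum = 438.665 µg/mL·h
k_e = ln2 / t½ = 0.693147 / 4.05 = 0.1711 h^-1
Extrapolated tail: C_last / k_e = 13.67 / 0.1711 = 79.895
AUC_0→∞ = 438.665 + 79.895 = 518.56 µg/mL·h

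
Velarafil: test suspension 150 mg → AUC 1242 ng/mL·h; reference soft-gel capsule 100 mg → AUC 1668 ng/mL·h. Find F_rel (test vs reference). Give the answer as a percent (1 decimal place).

F_rel = 49.6%

F_rel = (AUC_test/D_test) / (AUC_ref/D_ref)
      = (1242/150) / (1668/100)
      = 8.28 / 16.68 = 0.4964 = 49.64%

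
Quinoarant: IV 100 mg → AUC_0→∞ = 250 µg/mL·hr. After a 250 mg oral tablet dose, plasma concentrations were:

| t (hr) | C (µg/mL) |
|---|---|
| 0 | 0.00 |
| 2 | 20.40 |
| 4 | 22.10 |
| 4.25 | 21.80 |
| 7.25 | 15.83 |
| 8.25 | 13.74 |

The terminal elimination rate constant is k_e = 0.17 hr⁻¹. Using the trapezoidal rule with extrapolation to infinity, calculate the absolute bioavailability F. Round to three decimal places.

F = 0.353

Trapezoidal AUC_0→8.25 (oral tablet):
  [0→2]: (0.00+20.40)/2 × 2 = 20.4
  [2→4]: (20.40+22.10)/2 × 2 = 42.5
  [4→4.25]: (22.10+21.80)/2 × 0.25 = 5.4875
  [4.25→7.25]: (21.80+15.83)/2 × 3 = 56.445
  [7.25→8.25]: (15.83+13.74)/2 × 1 = 14.785
  Sum = 139.6175 µg/mL·hr
Tail: C_last/k_e = 13.74/0.17 = 80.824
AUC_0→∞ (oral tablet) = 139.6175 + 80.824 = 220.4415 µg/mL·hr
F = (AUC_ev/D_ev)/(AUC_iv/D_iv) = (220.4415/250)/(250/100) = 0.881766/2.5 = 0.3527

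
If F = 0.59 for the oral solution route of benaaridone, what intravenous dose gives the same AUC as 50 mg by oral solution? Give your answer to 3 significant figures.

D_iv = 29.5 mg

Systemic exposure from an extravascular dose = F × D_ev, so the equivalent IV dose is F × D_ev.
D_iv = F × D_ev = 0.59 × 50 = 29.5 mg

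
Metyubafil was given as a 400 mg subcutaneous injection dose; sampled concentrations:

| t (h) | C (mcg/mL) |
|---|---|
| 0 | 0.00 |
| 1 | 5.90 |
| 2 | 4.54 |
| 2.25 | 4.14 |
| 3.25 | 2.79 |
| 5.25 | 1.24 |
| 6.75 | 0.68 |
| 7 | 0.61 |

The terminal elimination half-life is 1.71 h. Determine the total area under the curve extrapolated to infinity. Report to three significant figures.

Trapezoidal AUC_0→7:
  [0→1]: (0.00+5.90)/2 × 1 = 2.95
  [1→2]: (5.90+4.54)/2 × 1 = 5.22
  [2→2.25]: (4.54+4.14)/2 × 0.25 = 1.085
  [2.25→3.25]: (4.14+2.79)/2 × 1 = 3.465
  [3.25→5.25]: (2.79+1.24)/2 × 2 = 4.03
  [5.25→6.75]: (1.24+0.68)/2 × 1.5 = 1.44
  [6.75→7]: (0.68+0.61)/2 × 0.25 = 0.16125
  Sum = 18.35125 mcg/mL·h
k_e = ln2 / t½ = 0.693147 / 1.71 = 0.4053 h^-1
Extrapolated tail: C_last / k_e = 0.61 / 0.4053 = 1.505
AUC_0→∞ = 18.35125 + 1.505 = 19.85625 mcg/mL·h

AUC = 19.9 mcg/mL·h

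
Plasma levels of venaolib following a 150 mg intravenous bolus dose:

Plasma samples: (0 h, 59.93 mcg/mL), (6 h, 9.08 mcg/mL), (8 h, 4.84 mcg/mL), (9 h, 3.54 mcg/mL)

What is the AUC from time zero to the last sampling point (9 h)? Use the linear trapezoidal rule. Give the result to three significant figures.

Trapezoidal AUC_0→9:
  [0→6]: (59.93+9.08)/2 × 6 = 207.03
  [6→8]: (9.08+4.84)/2 × 2 = 13.92
  [8→9]: (4.84+3.54)/2 × 1 = 4.19
  Sum = 225.14 mcg/mL·h

AUC = 225 mcg/mL·h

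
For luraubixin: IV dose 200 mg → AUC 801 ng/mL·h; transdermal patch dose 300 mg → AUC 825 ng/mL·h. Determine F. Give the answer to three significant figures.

F = 0.687

F = (AUC_ev / D_ev) / (AUC_iv / D_iv)
  = (825/300) / (801/200)
  = 2.75 / 4.005 = 0.6866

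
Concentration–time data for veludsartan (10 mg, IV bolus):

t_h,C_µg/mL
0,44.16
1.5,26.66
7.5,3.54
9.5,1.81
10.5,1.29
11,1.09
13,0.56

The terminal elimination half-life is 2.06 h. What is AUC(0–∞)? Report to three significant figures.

Trapezoidal AUC_0→13:
  [0→1.5]: (44.16+26.66)/2 × 1.5 = 53.115
  [1.5→7.5]: (26.66+3.54)/2 × 6 = 90.6
  [7.5→9.5]: (3.54+1.81)/2 × 2 = 5.35
  [9.5→10.5]: (1.81+1.29)/2 × 1 = 1.55
  [10.5→11]: (1.29+1.09)/2 × 0.5 = 0.595
  [11→13]: (1.09+0.56)/2 × 2 = 1.65
  Sum = 152.86 µg/mL·h
k_e = ln2 / t½ = 0.693147 / 2.06 = 0.3365 h^-1
Extrapolated tail: C_last / k_e = 0.56 / 0.3365 = 1.664
AUC_0→∞ = 152.86 + 1.664 = 154.524 µg/mL·h

AUC = 155 µg/mL·h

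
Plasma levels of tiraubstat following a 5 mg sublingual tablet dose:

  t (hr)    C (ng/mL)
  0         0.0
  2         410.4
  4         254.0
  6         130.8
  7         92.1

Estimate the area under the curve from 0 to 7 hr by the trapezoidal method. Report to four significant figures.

AUC = 1571 ng/mL·hr

Trapezoidal AUC_0→7:
  [0→2]: (0.0+410.4)/2 × 2 = 410.4
  [2→4]: (410.4+254.0)/2 × 2 = 664.4
  [4→6]: (254.0+130.8)/2 × 2 = 384.8
  [6→7]: (130.8+92.1)/2 × 1 = 111.45
  Sum = 1571.05 ng/mL·hr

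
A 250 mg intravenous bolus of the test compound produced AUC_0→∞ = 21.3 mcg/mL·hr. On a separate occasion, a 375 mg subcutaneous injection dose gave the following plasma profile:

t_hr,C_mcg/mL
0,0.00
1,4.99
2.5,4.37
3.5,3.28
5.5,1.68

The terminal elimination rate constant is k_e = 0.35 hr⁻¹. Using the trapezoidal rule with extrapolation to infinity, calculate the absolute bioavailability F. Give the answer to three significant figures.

F = 0.723

Trapezoidal AUC_0→5.5 (subcutaneous injection):
  [0→1]: (0.00+4.99)/2 × 1 = 2.495
  [1→2.5]: (4.99+4.37)/2 × 1.5 = 7.02
  [2.5→3.5]: (4.37+3.28)/2 × 1 = 3.825
  [3.5→5.5]: (3.28+1.68)/2 × 2 = 4.96
  Sum = 18.3 mcg/mL·hr
Tail: C_last/k_e = 1.68/0.35 = 4.800
AUC_0→∞ (subcutaneous injection) = 18.3 + 4.800 = 23.1 mcg/mL·hr
F = (AUC_ev/D_ev)/(AUC_iv/D_iv) = (23.1/375)/(21.3/250) = 0.0616/0.0852 = 0.7230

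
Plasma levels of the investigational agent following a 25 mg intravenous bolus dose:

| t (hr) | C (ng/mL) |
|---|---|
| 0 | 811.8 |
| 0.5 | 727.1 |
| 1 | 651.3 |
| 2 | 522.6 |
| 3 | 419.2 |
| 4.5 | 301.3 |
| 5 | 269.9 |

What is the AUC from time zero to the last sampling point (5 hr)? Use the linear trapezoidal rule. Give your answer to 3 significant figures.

AUC = 2470 ng/mL·hr

Trapezoidal AUC_0→5:
  [0→0.5]: (811.8+727.1)/2 × 0.5 = 384.725
  [0.5→1]: (727.1+651.3)/2 × 0.5 = 344.6
  [1→2]: (651.3+522.6)/2 × 1 = 586.95
  [2→3]: (522.6+419.2)/2 × 1 = 470.9
  [3→4.5]: (419.2+301.3)/2 × 1.5 = 540.375
  [4.5→5]: (301.3+269.9)/2 × 0.5 = 142.8
  Sum = 2470.35 ng/mL·hr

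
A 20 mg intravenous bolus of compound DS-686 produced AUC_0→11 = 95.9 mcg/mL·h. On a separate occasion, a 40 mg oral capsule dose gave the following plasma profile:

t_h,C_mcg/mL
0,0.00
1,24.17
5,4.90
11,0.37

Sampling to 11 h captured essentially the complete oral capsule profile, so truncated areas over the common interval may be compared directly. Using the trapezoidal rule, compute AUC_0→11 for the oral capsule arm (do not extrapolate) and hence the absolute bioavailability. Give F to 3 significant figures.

Trapezoidal AUC_0→11 (oral capsule):
  [0→1]: (0.00+24.17)/2 × 1 = 12.085
  [1→5]: (24.17+4.90)/2 × 4 = 58.14
  [5→11]: (4.90+0.37)/2 × 6 = 15.81
  Sum = 86.035 mcg/mL·h
F = (AUC_ev/D_ev)/(AUC_iv/D_iv) = (86.035/40)/(95.9/20) = 2.150875/4.795 = 0.4486

F = 0.449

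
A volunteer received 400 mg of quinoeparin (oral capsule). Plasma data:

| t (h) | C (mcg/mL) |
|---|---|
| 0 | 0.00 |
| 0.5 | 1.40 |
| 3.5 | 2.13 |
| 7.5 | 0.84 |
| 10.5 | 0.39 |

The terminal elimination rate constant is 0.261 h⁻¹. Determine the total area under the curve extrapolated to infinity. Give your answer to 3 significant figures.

Trapezoidal AUC_0→10.5:
  [0→0.5]: (0.00+1.40)/2 × 0.5 = 0.35
  [0.5→3.5]: (1.40+2.13)/2 × 3 = 5.295
  [3.5→7.5]: (2.13+0.84)/2 × 4 = 5.94
  [7.5→10.5]: (0.84+0.39)/2 × 3 = 1.845
  Sum = 13.43 mcg/mL·h
Extrapolated tail: C_last / k_e = 0.39 / 0.261 = 1.494
AUC_0→∞ = 13.43 + 1.494 = 14.924 mcg/mL·h

AUC = 14.9 mcg/mL·h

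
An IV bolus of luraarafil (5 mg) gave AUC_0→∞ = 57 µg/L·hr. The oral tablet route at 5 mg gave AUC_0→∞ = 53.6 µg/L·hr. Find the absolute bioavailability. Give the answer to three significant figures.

F = 0.940

F = (AUC_ev / D_ev) / (AUC_iv / D_iv)
  = (53.6/5) / (57/5)
  = 10.72 / 11.4 = 0.9404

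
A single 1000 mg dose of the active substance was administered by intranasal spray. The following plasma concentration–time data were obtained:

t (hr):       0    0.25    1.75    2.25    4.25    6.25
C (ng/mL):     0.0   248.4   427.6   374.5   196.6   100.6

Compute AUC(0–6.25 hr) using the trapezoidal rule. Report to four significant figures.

Trapezoidal AUC_0→6.25:
  [0→0.25]: (0.0+248.4)/2 × 0.25 = 31.05
  [0.25→1.75]: (248.4+427.6)/2 × 1.5 = 507.0
  [1.75→2.25]: (427.6+374.5)/2 × 0.5 = 200.525
  [2.25→4.25]: (374.5+196.6)/2 × 2 = 571.1
  [4.25→6.25]: (196.6+100.6)/2 × 2 = 297.2
  Sum = 1606.875 ng/mL·hr

AUC = 1607 ng/mL·hr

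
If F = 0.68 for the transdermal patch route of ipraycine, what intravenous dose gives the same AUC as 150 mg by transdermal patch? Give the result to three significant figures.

D_iv = 102 mg

Systemic exposure from an extravascular dose = F × D_ev, so the equivalent IV dose is F × D_ev.
D_iv = F × D_ev = 0.68 × 150 = 102 mg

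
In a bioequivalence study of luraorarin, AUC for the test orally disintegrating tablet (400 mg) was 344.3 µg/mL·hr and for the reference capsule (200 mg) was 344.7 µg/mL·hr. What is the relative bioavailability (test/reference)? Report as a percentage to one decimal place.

F_rel = 49.9%

F_rel = (AUC_test/D_test) / (AUC_ref/D_ref)
      = (344.3/400) / (344.7/200)
      = 0.86075 / 1.7235 = 0.4994 = 49.94%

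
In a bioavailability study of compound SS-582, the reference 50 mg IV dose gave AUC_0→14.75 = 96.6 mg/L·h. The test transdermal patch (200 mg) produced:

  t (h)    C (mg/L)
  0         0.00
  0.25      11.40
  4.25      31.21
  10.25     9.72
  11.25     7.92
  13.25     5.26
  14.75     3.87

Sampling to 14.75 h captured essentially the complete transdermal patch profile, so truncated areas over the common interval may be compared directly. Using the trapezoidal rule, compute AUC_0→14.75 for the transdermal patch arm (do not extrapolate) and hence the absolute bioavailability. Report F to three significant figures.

Trapezoidal AUC_0→14.75 (transdermal patch):
  [0→0.25]: (0.00+11.40)/2 × 0.25 = 1.425
  [0.25→4.25]: (11.40+31.21)/2 × 4 = 85.22
  [4.25→10.25]: (31.21+9.72)/2 × 6 = 122.79
  [10.25→11.25]: (9.72+7.92)/2 × 1 = 8.82
  [11.25→13.25]: (7.92+5.26)/2 × 2 = 13.18
  [13.25→14.75]: (5.26+3.87)/2 × 1.5 = 6.8475
  Sum = 238.2825 mg/L·h
F = (AUC_ev/D_ev)/(AUC_iv/D_iv) = (238.2825/200)/(96.6/50) = 1.1914125/1.932 = 0.6167

F = 0.617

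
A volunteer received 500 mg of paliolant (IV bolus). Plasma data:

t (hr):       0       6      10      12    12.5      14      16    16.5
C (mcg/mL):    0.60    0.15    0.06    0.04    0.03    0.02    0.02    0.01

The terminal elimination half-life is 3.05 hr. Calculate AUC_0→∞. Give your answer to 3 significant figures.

AUC = 2.92 mcg/mL·hr

Trapezoidal AUC_0→16.5:
  [0→6]: (0.60+0.15)/2 × 6 = 2.25
  [6→10]: (0.15+0.06)/2 × 4 = 0.42
  [10→12]: (0.06+0.04)/2 × 2 = 0.1
  [12→12.5]: (0.04+0.03)/2 × 0.5 = 0.0175
  [12.5→14]: (0.03+0.02)/2 × 1.5 = 0.0375
  [14→16]: (0.02+0.02)/2 × 2 = 0.04
  [16→16.5]: (0.02+0.01)/2 × 0.5 = 0.0075
  Sum = 2.8725 mcg/mL·hr
k_e = ln2 / t½ = 0.693147 / 3.05 = 0.2273 hr^-1
Extrapolated tail: C_last / k_e = 0.01 / 0.2273 = 0.044
AUC_0→∞ = 2.8725 + 0.044 = 2.9165 mcg/mL·hr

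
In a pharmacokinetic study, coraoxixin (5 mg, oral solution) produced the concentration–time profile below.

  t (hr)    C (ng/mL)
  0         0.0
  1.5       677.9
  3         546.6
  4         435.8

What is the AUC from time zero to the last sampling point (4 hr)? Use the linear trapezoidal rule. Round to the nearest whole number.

AUC = 1918 ng/mL·hr

Trapezoidal AUC_0→4:
  [0→1.5]: (0.0+677.9)/2 × 1.5 = 508.425
  [1.5→3]: (677.9+546.6)/2 × 1.5 = 918.375
  [3→4]: (546.6+435.8)/2 × 1 = 491.2
  Sum = 1918.0 ng/mL·hr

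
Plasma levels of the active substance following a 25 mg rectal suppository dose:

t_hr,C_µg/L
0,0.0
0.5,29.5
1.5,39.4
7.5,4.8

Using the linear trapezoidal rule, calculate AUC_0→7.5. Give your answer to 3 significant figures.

Trapezoidal AUC_0→7.5:
  [0→0.5]: (0.0+29.5)/2 × 0.5 = 7.375
  [0.5→1.5]: (29.5+39.4)/2 × 1 = 34.45
  [1.5→7.5]: (39.4+4.8)/2 × 6 = 132.6
  Sum = 174.425 µg/L·hr

AUC = 174 µg/L·hr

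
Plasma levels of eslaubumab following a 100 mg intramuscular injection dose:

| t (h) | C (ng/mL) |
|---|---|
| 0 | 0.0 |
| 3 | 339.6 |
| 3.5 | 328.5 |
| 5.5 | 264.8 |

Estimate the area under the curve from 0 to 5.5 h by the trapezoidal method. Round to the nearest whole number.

Trapezoidal AUC_0→5.5:
  [0→3]: (0.0+339.6)/2 × 3 = 509.4
  [3→3.5]: (339.6+328.5)/2 × 0.5 = 167.025
  [3.5→5.5]: (328.5+264.8)/2 × 2 = 593.3
  Sum = 1269.725 ng/mL·h

AUC = 1270 ng/mL·h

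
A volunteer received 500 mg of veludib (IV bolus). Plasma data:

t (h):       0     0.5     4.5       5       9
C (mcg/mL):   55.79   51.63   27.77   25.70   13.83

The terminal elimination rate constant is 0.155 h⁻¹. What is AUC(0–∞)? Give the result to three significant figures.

AUC = 367 mcg/mL·h

Trapezoidal AUC_0→9:
  [0→0.5]: (55.79+51.63)/2 × 0.5 = 26.855
  [0.5→4.5]: (51.63+27.77)/2 × 4 = 158.8
  [4.5→5]: (27.77+25.70)/2 × 0.5 = 13.3675
  [5→9]: (25.70+13.83)/2 × 4 = 79.06
  Sum = 278.0825 mcg/mL·h
Extrapolated tail: C_last / k_e = 13.83 / 0.155 = 89.226
AUC_0→∞ = 278.0825 + 89.226 = 367.3085 mcg/mL·h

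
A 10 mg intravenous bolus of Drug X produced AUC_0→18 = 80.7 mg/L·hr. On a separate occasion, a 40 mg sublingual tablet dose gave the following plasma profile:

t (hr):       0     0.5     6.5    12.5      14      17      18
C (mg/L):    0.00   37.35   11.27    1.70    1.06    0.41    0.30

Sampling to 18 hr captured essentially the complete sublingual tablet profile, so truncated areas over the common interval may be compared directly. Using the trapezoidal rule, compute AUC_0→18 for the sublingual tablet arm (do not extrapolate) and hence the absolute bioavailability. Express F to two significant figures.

Trapezoidal AUC_0→18 (sublingual tablet):
  [0→0.5]: (0.00+37.35)/2 × 0.5 = 9.3375
  [0.5→6.5]: (37.35+11.27)/2 × 6 = 145.86
  [6.5→12.5]: (11.27+1.70)/2 × 6 = 38.91
  [12.5→14]: (1.70+1.06)/2 × 1.5 = 2.07
  [14→17]: (1.06+0.41)/2 × 3 = 2.205
  [17→18]: (0.41+0.30)/2 × 1 = 0.355
  Sum = 198.7375 mg/L·hr
F = (AUC_ev/D_ev)/(AUC_iv/D_iv) = (198.7375/40)/(80.7/10) = 4.9684375/8.07 = 0.6157

F = 0.62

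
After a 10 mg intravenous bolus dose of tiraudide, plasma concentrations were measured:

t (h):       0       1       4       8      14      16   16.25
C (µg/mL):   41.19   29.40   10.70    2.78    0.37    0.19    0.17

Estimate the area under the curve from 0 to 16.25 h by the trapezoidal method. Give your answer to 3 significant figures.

AUC = 132 µg/mL·h

Trapezoidal AUC_0→16.25:
  [0→1]: (41.19+29.40)/2 × 1 = 35.295
  [1→4]: (29.40+10.70)/2 × 3 = 60.15
  [4→8]: (10.70+2.78)/2 × 4 = 26.96
  [8→14]: (2.78+0.37)/2 × 6 = 9.45
  [14→16]: (0.37+0.19)/2 × 2 = 0.56
  [16→16.25]: (0.19+0.17)/2 × 0.25 = 0.045
  Sum = 132.46 µg/mL·h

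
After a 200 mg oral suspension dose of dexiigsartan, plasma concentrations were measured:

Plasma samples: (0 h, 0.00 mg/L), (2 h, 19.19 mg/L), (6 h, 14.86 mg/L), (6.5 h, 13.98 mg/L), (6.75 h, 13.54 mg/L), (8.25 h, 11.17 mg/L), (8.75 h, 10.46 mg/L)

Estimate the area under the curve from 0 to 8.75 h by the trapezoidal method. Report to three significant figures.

Trapezoidal AUC_0→8.75:
  [0→2]: (0.00+19.19)/2 × 2 = 19.19
  [2→6]: (19.19+14.86)/2 × 4 = 68.1
  [6→6.5]: (14.86+13.98)/2 × 0.5 = 7.21
  [6.5→6.75]: (13.98+13.54)/2 × 0.25 = 3.44
  [6.75→8.25]: (13.54+11.17)/2 × 1.5 = 18.5325
  [8.25→8.75]: (11.17+10.46)/2 × 0.5 = 5.4075
  Sum = 121.88 mg/L·h

AUC = 122 mg/L·h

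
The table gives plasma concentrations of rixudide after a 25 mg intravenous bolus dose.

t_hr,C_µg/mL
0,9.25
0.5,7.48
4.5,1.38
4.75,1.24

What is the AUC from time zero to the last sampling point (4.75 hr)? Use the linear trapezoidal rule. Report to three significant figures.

Trapezoidal AUC_0→4.75:
  [0→0.5]: (9.25+7.48)/2 × 0.5 = 4.1825
  [0.5→4.5]: (7.48+1.38)/2 × 4 = 17.72
  [4.5→4.75]: (1.38+1.24)/2 × 0.25 = 0.3275
  Sum = 22.23 µg/mL·hr

AUC = 22.2 µg/mL·hr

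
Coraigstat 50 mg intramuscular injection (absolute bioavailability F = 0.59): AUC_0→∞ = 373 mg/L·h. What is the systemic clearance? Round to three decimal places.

CL = F × Dose / AUC_0→∞
   = 0.59 × 50 / 373 = 0.0790885 L/h

CL = 0.079 L/h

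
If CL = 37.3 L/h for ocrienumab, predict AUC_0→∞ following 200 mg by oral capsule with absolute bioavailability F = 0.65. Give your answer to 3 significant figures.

AUC = 3.49 mg/L·h

AUC_0→∞ = F × Dose / CL
        = 0.65 × 200 / 37.3 = 3.48525 mg/L·h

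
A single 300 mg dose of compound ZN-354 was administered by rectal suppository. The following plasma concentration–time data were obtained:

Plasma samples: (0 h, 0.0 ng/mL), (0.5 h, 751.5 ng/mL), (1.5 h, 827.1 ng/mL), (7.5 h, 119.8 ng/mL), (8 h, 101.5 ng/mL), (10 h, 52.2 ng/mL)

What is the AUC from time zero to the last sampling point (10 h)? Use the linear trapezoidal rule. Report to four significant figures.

AUC = 4027 ng/mL·h

Trapezoidal AUC_0→10:
  [0→0.5]: (0.0+751.5)/2 × 0.5 = 187.875
  [0.5→1.5]: (751.5+827.1)/2 × 1 = 789.3
  [1.5→7.5]: (827.1+119.8)/2 × 6 = 2840.7
  [7.5→8]: (119.8+101.5)/2 × 0.5 = 55.325
  [8→10]: (101.5+52.2)/2 × 2 = 153.7
  Sum = 4026.9 ng/mL·h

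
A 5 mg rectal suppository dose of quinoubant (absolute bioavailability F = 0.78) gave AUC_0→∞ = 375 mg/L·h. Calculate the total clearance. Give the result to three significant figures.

CL = F × Dose / AUC_0→∞
   = 0.78 × 5 / 375 = 0.0104 L/h

CL = 0.0104 L/h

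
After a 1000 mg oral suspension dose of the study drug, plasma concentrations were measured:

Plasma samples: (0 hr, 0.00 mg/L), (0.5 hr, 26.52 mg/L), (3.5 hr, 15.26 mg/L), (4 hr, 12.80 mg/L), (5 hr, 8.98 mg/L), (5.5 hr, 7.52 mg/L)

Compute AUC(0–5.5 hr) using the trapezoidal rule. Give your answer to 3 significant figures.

Trapezoidal AUC_0→5.5:
  [0→0.5]: (0.00+26.52)/2 × 0.5 = 6.63
  [0.5→3.5]: (26.52+15.26)/2 × 3 = 62.67
  [3.5→4]: (15.26+12.80)/2 × 0.5 = 7.015
  [4→5]: (12.80+8.98)/2 × 1 = 10.89
  [5→5.5]: (8.98+7.52)/2 × 0.5 = 4.125
  Sum = 91.33 mg/L·hr

AUC = 91.3 mg/L·hr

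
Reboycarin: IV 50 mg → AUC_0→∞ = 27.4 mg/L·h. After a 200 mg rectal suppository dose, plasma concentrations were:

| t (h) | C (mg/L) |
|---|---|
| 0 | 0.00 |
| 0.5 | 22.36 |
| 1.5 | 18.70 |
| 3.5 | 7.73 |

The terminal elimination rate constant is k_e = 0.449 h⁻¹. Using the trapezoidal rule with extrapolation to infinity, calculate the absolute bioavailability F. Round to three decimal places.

F = 0.637

Trapezoidal AUC_0→3.5 (rectal suppository):
  [0→0.5]: (0.00+22.36)/2 × 0.5 = 5.59
  [0.5→1.5]: (22.36+18.70)/2 × 1 = 20.53
  [1.5→3.5]: (18.70+7.73)/2 × 2 = 26.43
  Sum = 52.55 mg/L·h
Tail: C_last/k_e = 7.73/0.449 = 17.216
AUC_0→∞ (rectal suppository) = 52.55 + 17.216 = 69.766 mg/L·h
F = (AUC_ev/D_ev)/(AUC_iv/D_iv) = (69.766/200)/(27.4/50) = 0.34883/0.548 = 0.6366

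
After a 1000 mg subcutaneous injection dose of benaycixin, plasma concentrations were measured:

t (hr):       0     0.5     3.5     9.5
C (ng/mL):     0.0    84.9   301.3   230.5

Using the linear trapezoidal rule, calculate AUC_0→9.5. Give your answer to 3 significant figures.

Trapezoidal AUC_0→9.5:
  [0→0.5]: (0.0+84.9)/2 × 0.5 = 21.225
  [0.5→3.5]: (84.9+301.3)/2 × 3 = 579.3
  [3.5→9.5]: (301.3+230.5)/2 × 6 = 1595.4
  Sum = 2195.925 ng/mL·hr

AUC = 2200 ng/mL·hr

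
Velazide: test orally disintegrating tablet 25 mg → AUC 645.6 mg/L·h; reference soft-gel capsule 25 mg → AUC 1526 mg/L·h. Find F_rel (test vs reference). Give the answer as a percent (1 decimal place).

F_rel = 42.3%

F_rel = (AUC_test/D_test) / (AUC_ref/D_ref)
      = (645.6/25) / (1526/25)
      = 25.824 / 61.04 = 0.4231 = 42.31%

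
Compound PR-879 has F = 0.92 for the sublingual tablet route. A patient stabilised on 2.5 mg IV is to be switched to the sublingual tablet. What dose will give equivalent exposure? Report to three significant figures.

For equal systemic exposure: F × D_ev = D_iv
D_ev = D_iv / F = 2.5 / 0.92 = 2.71739 mg

D_sublingual = 2.72 mg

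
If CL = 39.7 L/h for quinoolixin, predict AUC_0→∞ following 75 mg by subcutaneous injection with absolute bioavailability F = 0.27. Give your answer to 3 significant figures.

AUC = 0.510 mg/L·h

AUC_0→∞ = F × Dose / CL
        = 0.27 × 75 / 39.7 = 0.510076 mg/L·h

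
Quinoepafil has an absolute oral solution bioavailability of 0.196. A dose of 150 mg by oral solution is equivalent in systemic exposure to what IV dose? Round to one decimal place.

Systemic exposure from an extravascular dose = F × D_ev, so the equivalent IV dose is F × D_ev.
D_iv = F × D_ev = 0.196 × 150 = 29.4 mg

D_iv = 29.4 mg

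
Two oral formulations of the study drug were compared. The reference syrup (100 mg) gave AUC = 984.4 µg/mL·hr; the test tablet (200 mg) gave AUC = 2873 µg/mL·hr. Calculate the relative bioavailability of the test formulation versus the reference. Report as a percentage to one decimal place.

F_rel = 145.9%

F_rel = (AUC_test/D_test) / (AUC_ref/D_ref)
      = (2873/200) / (984.4/100)
      = 14.365 / 9.844 = 1.4593 = 145.93%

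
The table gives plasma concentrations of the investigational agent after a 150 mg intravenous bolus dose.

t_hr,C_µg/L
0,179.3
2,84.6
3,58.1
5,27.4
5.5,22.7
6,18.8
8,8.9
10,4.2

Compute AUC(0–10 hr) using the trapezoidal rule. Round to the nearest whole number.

AUC = 484 µg/L·hr

Trapezoidal AUC_0→10:
  [0→2]: (179.3+84.6)/2 × 2 = 263.9
  [2→3]: (84.6+58.1)/2 × 1 = 71.35
  [3→5]: (58.1+27.4)/2 × 2 = 85.5
  [5→5.5]: (27.4+22.7)/2 × 0.5 = 12.525
  [5.5→6]: (22.7+18.8)/2 × 0.5 = 10.375
  [6→8]: (18.8+8.9)/2 × 2 = 27.7
  [8→10]: (8.9+4.2)/2 × 2 = 13.1
  Sum = 484.45 µg/L·hr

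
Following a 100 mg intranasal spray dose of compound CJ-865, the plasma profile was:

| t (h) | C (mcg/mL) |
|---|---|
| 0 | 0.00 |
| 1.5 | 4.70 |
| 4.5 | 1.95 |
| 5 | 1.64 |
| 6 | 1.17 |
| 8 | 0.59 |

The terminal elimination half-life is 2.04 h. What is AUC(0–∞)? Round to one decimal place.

Trapezoidal AUC_0→8:
  [0→1.5]: (0.00+4.70)/2 × 1.5 = 3.525
  [1.5→4.5]: (4.70+1.95)/2 × 3 = 9.975
  [4.5→5]: (1.95+1.64)/2 × 0.5 = 0.8975
  [5→6]: (1.64+1.17)/2 × 1 = 1.405
  [6→8]: (1.17+0.59)/2 × 2 = 1.76
  Sum = 17.5625 mcg/mL·h
k_e = ln2 / t½ = 0.693147 / 2.04 = 0.3398 h^-1
Extrapolated tail: C_last / k_e = 0.59 / 0.3398 = 1.736
AUC_0→∞ = 17.5625 + 1.736 = 19.2985 mcg/mL·h

AUC = 19.3 mcg/mL·h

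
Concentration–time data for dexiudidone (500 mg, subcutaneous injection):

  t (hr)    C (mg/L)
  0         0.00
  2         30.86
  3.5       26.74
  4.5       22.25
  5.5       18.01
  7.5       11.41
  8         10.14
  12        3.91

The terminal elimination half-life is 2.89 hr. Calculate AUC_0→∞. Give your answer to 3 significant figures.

AUC = 198 mg/L·hr

Trapezoidal AUC_0→12:
  [0→2]: (0.00+30.86)/2 × 2 = 30.86
  [2→3.5]: (30.86+26.74)/2 × 1.5 = 43.2
  [3.5→4.5]: (26.74+22.25)/2 × 1 = 24.495
  [4.5→5.5]: (22.25+18.01)/2 × 1 = 20.13
  [5.5→7.5]: (18.01+11.41)/2 × 2 = 29.42
  [7.5→8]: (11.41+10.14)/2 × 0.5 = 5.3875
  [8→12]: (10.14+3.91)/2 × 4 = 28.1
  Sum = 181.5925 mg/L·hr
k_e = ln2 / t½ = 0.693147 / 2.89 = 0.2398 hr^-1
Extrapolated tail: C_last / k_e = 3.91 / 0.2398 = 16.305
AUC_0→∞ = 181.5925 + 16.305 = 197.8975 mg/L·hr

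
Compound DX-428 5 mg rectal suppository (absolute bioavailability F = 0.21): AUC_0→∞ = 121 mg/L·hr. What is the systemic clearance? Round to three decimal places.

CL = F × Dose / AUC_0→∞
   = 0.21 × 5 / 121 = 0.00867769 L/hr

CL = 0.009 L/hr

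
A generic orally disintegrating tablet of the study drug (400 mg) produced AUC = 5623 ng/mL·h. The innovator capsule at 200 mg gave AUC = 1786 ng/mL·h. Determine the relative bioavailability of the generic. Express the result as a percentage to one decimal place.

F_rel = (AUC_test/D_test) / (AUC_ref/D_ref)
      = (5623/400) / (1786/200)
      = 14.0575 / 8.93 = 1.5742 = 157.42%

F_rel = 157.4%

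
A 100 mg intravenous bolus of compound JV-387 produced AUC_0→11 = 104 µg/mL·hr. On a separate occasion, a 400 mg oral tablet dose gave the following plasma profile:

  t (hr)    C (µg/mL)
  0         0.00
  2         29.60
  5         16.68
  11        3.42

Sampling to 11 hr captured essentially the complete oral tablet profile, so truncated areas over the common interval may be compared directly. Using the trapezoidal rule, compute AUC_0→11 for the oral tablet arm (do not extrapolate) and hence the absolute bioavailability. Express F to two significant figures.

Trapezoidal AUC_0→11 (oral tablet):
  [0→2]: (0.00+29.60)/2 × 2 = 29.6
  [2→5]: (29.60+16.68)/2 × 3 = 69.42
  [5→11]: (16.68+3.42)/2 × 6 = 60.3
  Sum = 159.32 µg/mL·hr
F = (AUC_ev/D_ev)/(AUC_iv/D_iv) = (159.32/400)/(104/100) = 0.3983/1.04 = 0.3830

F = 0.38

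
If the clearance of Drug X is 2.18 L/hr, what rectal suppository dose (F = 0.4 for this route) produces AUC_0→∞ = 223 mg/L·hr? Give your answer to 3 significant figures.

Dose = 1220 mg

Dose = CL × AUC_0→∞ / F
     = 2.18 × 223 / 0.4 = 1215.35 mg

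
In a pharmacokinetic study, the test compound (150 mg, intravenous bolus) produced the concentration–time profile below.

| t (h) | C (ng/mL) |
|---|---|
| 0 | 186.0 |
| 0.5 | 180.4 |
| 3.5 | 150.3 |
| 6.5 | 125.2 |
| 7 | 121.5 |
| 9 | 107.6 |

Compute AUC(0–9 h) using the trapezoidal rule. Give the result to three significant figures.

Trapezoidal AUC_0→9:
  [0→0.5]: (186.0+180.4)/2 × 0.5 = 91.6
  [0.5→3.5]: (180.4+150.3)/2 × 3 = 496.05
  [3.5→6.5]: (150.3+125.2)/2 × 3 = 413.25
  [6.5→7]: (125.2+121.5)/2 × 0.5 = 61.675
  [7→9]: (121.5+107.6)/2 × 2 = 229.1
  Sum = 1291.675 ng/mL·h

AUC = 1290 ng/mL·h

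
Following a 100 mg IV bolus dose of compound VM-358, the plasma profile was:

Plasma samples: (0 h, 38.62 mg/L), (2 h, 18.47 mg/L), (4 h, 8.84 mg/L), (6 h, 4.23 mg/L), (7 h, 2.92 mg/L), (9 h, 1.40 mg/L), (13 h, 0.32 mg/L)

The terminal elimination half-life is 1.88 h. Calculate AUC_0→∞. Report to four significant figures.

Trapezoidal AUC_0→13:
  [0→2]: (38.62+18.47)/2 × 2 = 57.09
  [2→4]: (18.47+8.84)/2 × 2 = 27.31
  [4→6]: (8.84+4.23)/2 × 2 = 13.07
  [6→7]: (4.23+2.92)/2 × 1 = 3.575
  [7→9]: (2.92+1.40)/2 × 2 = 4.32
  [9→13]: (1.40+0.32)/2 × 4 = 3.44
  Sum = 108.805 mg/L·h
k_e = ln2 / t½ = 0.693147 / 1.88 = 0.3687 h^-1
Extrapolated tail: C_last / k_e = 0.32 / 0.3687 = 0.868
AUC_0→∞ = 108.805 + 0.868 = 109.673 mg/L·h

AUC = 109.7 mg/L·h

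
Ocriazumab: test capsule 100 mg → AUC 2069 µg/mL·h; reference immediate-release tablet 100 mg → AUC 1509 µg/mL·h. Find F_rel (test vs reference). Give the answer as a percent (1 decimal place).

F_rel = (AUC_test/D_test) / (AUC_ref/D_ref)
      = (2069/100) / (1509/100)
      = 20.69 / 15.09 = 1.3711 = 137.11%

F_rel = 137.1%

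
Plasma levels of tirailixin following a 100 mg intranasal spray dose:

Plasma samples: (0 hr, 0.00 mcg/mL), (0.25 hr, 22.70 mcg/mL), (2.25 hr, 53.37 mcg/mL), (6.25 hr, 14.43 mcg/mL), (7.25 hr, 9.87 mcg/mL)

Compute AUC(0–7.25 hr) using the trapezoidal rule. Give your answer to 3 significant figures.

AUC = 227 mcg/mL·hr

Trapezoidal AUC_0→7.25:
  [0→0.25]: (0.00+22.70)/2 × 0.25 = 2.8375
  [0.25→2.25]: (22.70+53.37)/2 × 2 = 76.07
  [2.25→6.25]: (53.37+14.43)/2 × 4 = 135.6
  [6.25→7.25]: (14.43+9.87)/2 × 1 = 12.15
  Sum = 226.6575 mcg/mL·hr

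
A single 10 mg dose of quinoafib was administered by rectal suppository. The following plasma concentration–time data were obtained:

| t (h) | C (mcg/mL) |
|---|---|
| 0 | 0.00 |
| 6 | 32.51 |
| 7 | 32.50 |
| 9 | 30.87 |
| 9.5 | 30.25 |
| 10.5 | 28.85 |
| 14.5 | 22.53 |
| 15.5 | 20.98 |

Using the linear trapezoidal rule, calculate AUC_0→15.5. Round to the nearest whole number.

AUC = 363 mcg/mL·h

Trapezoidal AUC_0→15.5:
  [0→6]: (0.00+32.51)/2 × 6 = 97.53
  [6→7]: (32.51+32.50)/2 × 1 = 32.505
  [7→9]: (32.50+30.87)/2 × 2 = 63.37
  [9→9.5]: (30.87+30.25)/2 × 0.5 = 15.28
  [9.5→10.5]: (30.25+28.85)/2 × 1 = 29.55
  [10.5→14.5]: (28.85+22.53)/2 × 4 = 102.76
  [14.5→15.5]: (22.53+20.98)/2 × 1 = 21.755
  Sum = 362.75 mcg/mL·h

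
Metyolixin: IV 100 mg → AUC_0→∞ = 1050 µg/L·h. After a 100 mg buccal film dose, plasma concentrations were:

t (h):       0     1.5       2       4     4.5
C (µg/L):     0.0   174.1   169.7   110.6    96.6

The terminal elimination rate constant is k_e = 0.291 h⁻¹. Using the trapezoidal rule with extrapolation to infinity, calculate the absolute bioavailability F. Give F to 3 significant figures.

F = 0.839

Trapezoidal AUC_0→4.5 (buccal film):
  [0→1.5]: (0.0+174.1)/2 × 1.5 = 130.575
  [1.5→2]: (174.1+169.7)/2 × 0.5 = 85.95
  [2→4]: (169.7+110.6)/2 × 2 = 280.3
  [4→4.5]: (110.6+96.6)/2 × 0.5 = 51.8
  Sum = 548.625 µg/L·h
Tail: C_last/k_e = 96.6/0.291 = 331.959
AUC_0→∞ (buccal film) = 548.625 + 331.959 = 880.584 µg/L·h
F = (AUC_ev/D_ev)/(AUC_iv/D_iv) = (880.584/100)/(1050/100) = 8.80584/10.5 = 0.8387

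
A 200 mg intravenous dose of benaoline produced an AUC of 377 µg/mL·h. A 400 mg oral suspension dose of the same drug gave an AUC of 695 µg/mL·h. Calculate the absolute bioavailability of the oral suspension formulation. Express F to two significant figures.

F = 0.92

F = (AUC_ev / D_ev) / (AUC_iv / D_iv)
  = (695/400) / (377/200)
  = 1.7375 / 1.885 = 0.9218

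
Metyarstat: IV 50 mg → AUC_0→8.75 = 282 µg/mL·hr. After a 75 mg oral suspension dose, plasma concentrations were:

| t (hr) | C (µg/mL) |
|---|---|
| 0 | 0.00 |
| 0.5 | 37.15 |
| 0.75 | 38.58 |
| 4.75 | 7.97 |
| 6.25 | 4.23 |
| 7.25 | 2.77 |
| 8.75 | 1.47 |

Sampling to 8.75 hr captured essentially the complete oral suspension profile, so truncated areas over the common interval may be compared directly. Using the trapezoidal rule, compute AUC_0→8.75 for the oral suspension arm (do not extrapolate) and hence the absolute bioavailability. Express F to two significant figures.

Trapezoidal AUC_0→8.75 (oral suspension):
  [0→0.5]: (0.00+37.15)/2 × 0.5 = 9.2875
  [0.5→0.75]: (37.15+38.58)/2 × 0.25 = 9.46625
  [0.75→4.75]: (38.58+7.97)/2 × 4 = 93.1
  [4.75→6.25]: (7.97+4.23)/2 × 1.5 = 9.15
  [6.25→7.25]: (4.23+2.77)/2 × 1 = 3.5
  [7.25→8.75]: (2.77+1.47)/2 × 1.5 = 3.18
  Sum = 127.68375 µg/mL·hr
F = (AUC_ev/D_ev)/(AUC_iv/D_iv) = (127.68375/75)/(282/50) = 1.70245/5.64 = 0.3019

F = 0.30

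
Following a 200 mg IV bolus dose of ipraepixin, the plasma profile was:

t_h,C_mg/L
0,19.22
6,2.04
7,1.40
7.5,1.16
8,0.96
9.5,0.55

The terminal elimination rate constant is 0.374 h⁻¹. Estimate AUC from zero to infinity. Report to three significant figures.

Trapezoidal AUC_0→9.5:
  [0→6]: (19.22+2.04)/2 × 6 = 63.78
  [6→7]: (2.04+1.40)/2 × 1 = 1.72
  [7→7.5]: (1.40+1.16)/2 × 0.5 = 0.64
  [7.5→8]: (1.16+0.96)/2 × 0.5 = 0.53
  [8→9.5]: (0.96+0.55)/2 × 1.5 = 1.1325
  Sum = 67.8025 mg/L·h
Extrapolated tail: C_last / k_e = 0.55 / 0.374 = 1.471
AUC_0→∞ = 67.8025 + 1.471 = 69.2735 mg/L·h

AUC = 69.3 mg/L·h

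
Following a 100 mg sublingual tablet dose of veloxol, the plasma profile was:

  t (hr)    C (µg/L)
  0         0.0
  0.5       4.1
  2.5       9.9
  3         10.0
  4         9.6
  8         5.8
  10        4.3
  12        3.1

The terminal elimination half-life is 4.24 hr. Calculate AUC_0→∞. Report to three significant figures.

Trapezoidal AUC_0→12:
  [0→0.5]: (0.0+4.1)/2 × 0.5 = 1.025
  [0.5→2.5]: (4.1+9.9)/2 × 2 = 14.0
  [2.5→3]: (9.9+10.0)/2 × 0.5 = 4.975
  [3→4]: (10.0+9.6)/2 × 1 = 9.8
  [4→8]: (9.6+5.8)/2 × 4 = 30.8
  [8→10]: (5.8+4.3)/2 × 2 = 10.1
  [10→12]: (4.3+3.1)/2 × 2 = 7.4
  Sum = 78.1 µg/L·hr
k_e = ln2 / t½ = 0.693147 / 4.24 = 0.1635 hr^-1
Extrapolated tail: C_last / k_e = 3.1 / 0.1635 = 18.960
AUC_0→∞ = 78.1 + 18.960 = 97.06 µg/L·hr

AUC = 97.1 µg/L·hr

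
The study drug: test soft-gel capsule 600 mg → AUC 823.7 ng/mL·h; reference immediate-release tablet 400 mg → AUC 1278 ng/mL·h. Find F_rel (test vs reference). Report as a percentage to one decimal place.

F_rel = 43.0%

F_rel = (AUC_test/D_test) / (AUC_ref/D_ref)
      = (823.7/600) / (1278/400)
      = 1.37283 / 3.195 = 0.4297 = 42.97%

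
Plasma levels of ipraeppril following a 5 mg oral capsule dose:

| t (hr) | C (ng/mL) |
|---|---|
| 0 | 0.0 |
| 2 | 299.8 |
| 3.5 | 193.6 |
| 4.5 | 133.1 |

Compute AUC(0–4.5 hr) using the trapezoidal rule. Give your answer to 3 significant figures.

Trapezoidal AUC_0→4.5:
  [0→2]: (0.0+299.8)/2 × 2 = 299.8
  [2→3.5]: (299.8+193.6)/2 × 1.5 = 370.05
  [3.5→4.5]: (193.6+133.1)/2 × 1 = 163.35
  Sum = 833.2 ng/mL·hr

AUC = 833 ng/mL·hr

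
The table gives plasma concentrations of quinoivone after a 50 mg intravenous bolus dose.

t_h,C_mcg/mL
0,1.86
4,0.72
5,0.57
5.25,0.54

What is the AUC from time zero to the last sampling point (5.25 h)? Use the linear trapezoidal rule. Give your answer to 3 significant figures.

AUC = 5.94 mcg/mL·h

Trapezoidal AUC_0→5.25:
  [0→4]: (1.86+0.72)/2 × 4 = 5.16
  [4→5]: (0.72+0.57)/2 × 1 = 0.645
  [5→5.25]: (0.57+0.54)/2 × 0.25 = 0.13875
  Sum = 5.94375 mcg/mL·h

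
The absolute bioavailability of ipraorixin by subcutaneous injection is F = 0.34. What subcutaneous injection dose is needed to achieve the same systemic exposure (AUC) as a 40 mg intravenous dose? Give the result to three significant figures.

D_subcutaneous = 118 mg

For equal systemic exposure: F × D_ev = D_iv
D_ev = D_iv / F = 40 / 0.34 = 117.647 mg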